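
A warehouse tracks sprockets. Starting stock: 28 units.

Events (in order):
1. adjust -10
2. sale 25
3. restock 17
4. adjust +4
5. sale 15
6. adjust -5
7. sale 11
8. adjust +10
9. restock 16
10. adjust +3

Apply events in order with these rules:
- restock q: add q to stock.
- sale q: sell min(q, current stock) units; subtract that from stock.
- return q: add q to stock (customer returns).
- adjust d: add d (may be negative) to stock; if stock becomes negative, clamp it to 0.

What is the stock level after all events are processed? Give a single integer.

Answer: 29

Derivation:
Processing events:
Start: stock = 28
  Event 1 (adjust -10): 28 + -10 = 18
  Event 2 (sale 25): sell min(25,18)=18. stock: 18 - 18 = 0. total_sold = 18
  Event 3 (restock 17): 0 + 17 = 17
  Event 4 (adjust +4): 17 + 4 = 21
  Event 5 (sale 15): sell min(15,21)=15. stock: 21 - 15 = 6. total_sold = 33
  Event 6 (adjust -5): 6 + -5 = 1
  Event 7 (sale 11): sell min(11,1)=1. stock: 1 - 1 = 0. total_sold = 34
  Event 8 (adjust +10): 0 + 10 = 10
  Event 9 (restock 16): 10 + 16 = 26
  Event 10 (adjust +3): 26 + 3 = 29
Final: stock = 29, total_sold = 34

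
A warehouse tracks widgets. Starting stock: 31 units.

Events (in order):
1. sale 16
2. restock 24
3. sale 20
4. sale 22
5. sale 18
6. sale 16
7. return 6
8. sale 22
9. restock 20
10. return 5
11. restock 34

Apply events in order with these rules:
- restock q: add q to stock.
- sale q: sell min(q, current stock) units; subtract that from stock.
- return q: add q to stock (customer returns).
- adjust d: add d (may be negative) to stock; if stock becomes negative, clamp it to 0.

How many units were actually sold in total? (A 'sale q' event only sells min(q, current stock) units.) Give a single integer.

Answer: 61

Derivation:
Processing events:
Start: stock = 31
  Event 1 (sale 16): sell min(16,31)=16. stock: 31 - 16 = 15. total_sold = 16
  Event 2 (restock 24): 15 + 24 = 39
  Event 3 (sale 20): sell min(20,39)=20. stock: 39 - 20 = 19. total_sold = 36
  Event 4 (sale 22): sell min(22,19)=19. stock: 19 - 19 = 0. total_sold = 55
  Event 5 (sale 18): sell min(18,0)=0. stock: 0 - 0 = 0. total_sold = 55
  Event 6 (sale 16): sell min(16,0)=0. stock: 0 - 0 = 0. total_sold = 55
  Event 7 (return 6): 0 + 6 = 6
  Event 8 (sale 22): sell min(22,6)=6. stock: 6 - 6 = 0. total_sold = 61
  Event 9 (restock 20): 0 + 20 = 20
  Event 10 (return 5): 20 + 5 = 25
  Event 11 (restock 34): 25 + 34 = 59
Final: stock = 59, total_sold = 61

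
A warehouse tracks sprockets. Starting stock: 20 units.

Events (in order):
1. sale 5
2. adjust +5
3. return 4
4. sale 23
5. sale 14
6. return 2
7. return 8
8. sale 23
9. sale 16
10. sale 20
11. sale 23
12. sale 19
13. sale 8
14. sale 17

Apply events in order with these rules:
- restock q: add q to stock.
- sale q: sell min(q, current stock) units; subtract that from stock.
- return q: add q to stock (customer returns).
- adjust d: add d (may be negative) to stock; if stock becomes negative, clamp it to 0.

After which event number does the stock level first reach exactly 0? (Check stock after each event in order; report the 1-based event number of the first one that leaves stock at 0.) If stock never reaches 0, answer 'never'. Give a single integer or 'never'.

Processing events:
Start: stock = 20
  Event 1 (sale 5): sell min(5,20)=5. stock: 20 - 5 = 15. total_sold = 5
  Event 2 (adjust +5): 15 + 5 = 20
  Event 3 (return 4): 20 + 4 = 24
  Event 4 (sale 23): sell min(23,24)=23. stock: 24 - 23 = 1. total_sold = 28
  Event 5 (sale 14): sell min(14,1)=1. stock: 1 - 1 = 0. total_sold = 29
  Event 6 (return 2): 0 + 2 = 2
  Event 7 (return 8): 2 + 8 = 10
  Event 8 (sale 23): sell min(23,10)=10. stock: 10 - 10 = 0. total_sold = 39
  Event 9 (sale 16): sell min(16,0)=0. stock: 0 - 0 = 0. total_sold = 39
  Event 10 (sale 20): sell min(20,0)=0. stock: 0 - 0 = 0. total_sold = 39
  Event 11 (sale 23): sell min(23,0)=0. stock: 0 - 0 = 0. total_sold = 39
  Event 12 (sale 19): sell min(19,0)=0. stock: 0 - 0 = 0. total_sold = 39
  Event 13 (sale 8): sell min(8,0)=0. stock: 0 - 0 = 0. total_sold = 39
  Event 14 (sale 17): sell min(17,0)=0. stock: 0 - 0 = 0. total_sold = 39
Final: stock = 0, total_sold = 39

First zero at event 5.

Answer: 5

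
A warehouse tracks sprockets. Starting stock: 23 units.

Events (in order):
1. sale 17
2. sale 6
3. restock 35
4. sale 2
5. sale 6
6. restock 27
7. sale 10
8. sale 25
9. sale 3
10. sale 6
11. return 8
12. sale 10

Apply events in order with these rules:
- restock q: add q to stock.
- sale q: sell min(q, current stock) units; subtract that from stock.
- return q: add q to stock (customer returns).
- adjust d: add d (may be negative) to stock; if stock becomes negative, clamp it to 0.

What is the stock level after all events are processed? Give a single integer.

Processing events:
Start: stock = 23
  Event 1 (sale 17): sell min(17,23)=17. stock: 23 - 17 = 6. total_sold = 17
  Event 2 (sale 6): sell min(6,6)=6. stock: 6 - 6 = 0. total_sold = 23
  Event 3 (restock 35): 0 + 35 = 35
  Event 4 (sale 2): sell min(2,35)=2. stock: 35 - 2 = 33. total_sold = 25
  Event 5 (sale 6): sell min(6,33)=6. stock: 33 - 6 = 27. total_sold = 31
  Event 6 (restock 27): 27 + 27 = 54
  Event 7 (sale 10): sell min(10,54)=10. stock: 54 - 10 = 44. total_sold = 41
  Event 8 (sale 25): sell min(25,44)=25. stock: 44 - 25 = 19. total_sold = 66
  Event 9 (sale 3): sell min(3,19)=3. stock: 19 - 3 = 16. total_sold = 69
  Event 10 (sale 6): sell min(6,16)=6. stock: 16 - 6 = 10. total_sold = 75
  Event 11 (return 8): 10 + 8 = 18
  Event 12 (sale 10): sell min(10,18)=10. stock: 18 - 10 = 8. total_sold = 85
Final: stock = 8, total_sold = 85

Answer: 8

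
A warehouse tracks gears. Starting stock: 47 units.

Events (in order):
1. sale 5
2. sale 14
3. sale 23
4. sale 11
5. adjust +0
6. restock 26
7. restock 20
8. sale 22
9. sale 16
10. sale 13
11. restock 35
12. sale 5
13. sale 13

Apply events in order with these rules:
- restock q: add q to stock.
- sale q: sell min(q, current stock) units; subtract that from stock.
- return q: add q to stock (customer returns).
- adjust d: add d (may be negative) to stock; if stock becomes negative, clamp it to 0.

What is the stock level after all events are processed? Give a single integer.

Processing events:
Start: stock = 47
  Event 1 (sale 5): sell min(5,47)=5. stock: 47 - 5 = 42. total_sold = 5
  Event 2 (sale 14): sell min(14,42)=14. stock: 42 - 14 = 28. total_sold = 19
  Event 3 (sale 23): sell min(23,28)=23. stock: 28 - 23 = 5. total_sold = 42
  Event 4 (sale 11): sell min(11,5)=5. stock: 5 - 5 = 0. total_sold = 47
  Event 5 (adjust +0): 0 + 0 = 0
  Event 6 (restock 26): 0 + 26 = 26
  Event 7 (restock 20): 26 + 20 = 46
  Event 8 (sale 22): sell min(22,46)=22. stock: 46 - 22 = 24. total_sold = 69
  Event 9 (sale 16): sell min(16,24)=16. stock: 24 - 16 = 8. total_sold = 85
  Event 10 (sale 13): sell min(13,8)=8. stock: 8 - 8 = 0. total_sold = 93
  Event 11 (restock 35): 0 + 35 = 35
  Event 12 (sale 5): sell min(5,35)=5. stock: 35 - 5 = 30. total_sold = 98
  Event 13 (sale 13): sell min(13,30)=13. stock: 30 - 13 = 17. total_sold = 111
Final: stock = 17, total_sold = 111

Answer: 17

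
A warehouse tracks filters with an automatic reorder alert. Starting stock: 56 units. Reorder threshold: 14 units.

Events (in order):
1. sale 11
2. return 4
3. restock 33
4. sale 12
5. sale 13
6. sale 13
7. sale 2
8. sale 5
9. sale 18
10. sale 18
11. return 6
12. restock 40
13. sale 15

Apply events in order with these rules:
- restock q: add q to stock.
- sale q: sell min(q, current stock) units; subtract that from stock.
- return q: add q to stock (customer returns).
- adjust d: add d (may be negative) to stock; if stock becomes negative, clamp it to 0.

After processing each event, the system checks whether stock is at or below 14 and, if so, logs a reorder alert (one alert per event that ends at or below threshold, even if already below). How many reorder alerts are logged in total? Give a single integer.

Processing events:
Start: stock = 56
  Event 1 (sale 11): sell min(11,56)=11. stock: 56 - 11 = 45. total_sold = 11
  Event 2 (return 4): 45 + 4 = 49
  Event 3 (restock 33): 49 + 33 = 82
  Event 4 (sale 12): sell min(12,82)=12. stock: 82 - 12 = 70. total_sold = 23
  Event 5 (sale 13): sell min(13,70)=13. stock: 70 - 13 = 57. total_sold = 36
  Event 6 (sale 13): sell min(13,57)=13. stock: 57 - 13 = 44. total_sold = 49
  Event 7 (sale 2): sell min(2,44)=2. stock: 44 - 2 = 42. total_sold = 51
  Event 8 (sale 5): sell min(5,42)=5. stock: 42 - 5 = 37. total_sold = 56
  Event 9 (sale 18): sell min(18,37)=18. stock: 37 - 18 = 19. total_sold = 74
  Event 10 (sale 18): sell min(18,19)=18. stock: 19 - 18 = 1. total_sold = 92
  Event 11 (return 6): 1 + 6 = 7
  Event 12 (restock 40): 7 + 40 = 47
  Event 13 (sale 15): sell min(15,47)=15. stock: 47 - 15 = 32. total_sold = 107
Final: stock = 32, total_sold = 107

Checking against threshold 14:
  After event 1: stock=45 > 14
  After event 2: stock=49 > 14
  After event 3: stock=82 > 14
  After event 4: stock=70 > 14
  After event 5: stock=57 > 14
  After event 6: stock=44 > 14
  After event 7: stock=42 > 14
  After event 8: stock=37 > 14
  After event 9: stock=19 > 14
  After event 10: stock=1 <= 14 -> ALERT
  After event 11: stock=7 <= 14 -> ALERT
  After event 12: stock=47 > 14
  After event 13: stock=32 > 14
Alert events: [10, 11]. Count = 2

Answer: 2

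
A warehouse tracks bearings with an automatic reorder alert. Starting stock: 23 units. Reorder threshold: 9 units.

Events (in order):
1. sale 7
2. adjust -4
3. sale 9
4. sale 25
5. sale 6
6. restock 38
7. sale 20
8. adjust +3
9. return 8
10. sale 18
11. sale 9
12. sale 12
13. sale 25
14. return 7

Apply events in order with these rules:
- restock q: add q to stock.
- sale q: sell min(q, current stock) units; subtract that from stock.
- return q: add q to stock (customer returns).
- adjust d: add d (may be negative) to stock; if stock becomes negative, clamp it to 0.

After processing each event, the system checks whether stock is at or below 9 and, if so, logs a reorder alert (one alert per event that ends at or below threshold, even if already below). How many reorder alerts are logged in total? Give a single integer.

Answer: 7

Derivation:
Processing events:
Start: stock = 23
  Event 1 (sale 7): sell min(7,23)=7. stock: 23 - 7 = 16. total_sold = 7
  Event 2 (adjust -4): 16 + -4 = 12
  Event 3 (sale 9): sell min(9,12)=9. stock: 12 - 9 = 3. total_sold = 16
  Event 4 (sale 25): sell min(25,3)=3. stock: 3 - 3 = 0. total_sold = 19
  Event 5 (sale 6): sell min(6,0)=0. stock: 0 - 0 = 0. total_sold = 19
  Event 6 (restock 38): 0 + 38 = 38
  Event 7 (sale 20): sell min(20,38)=20. stock: 38 - 20 = 18. total_sold = 39
  Event 8 (adjust +3): 18 + 3 = 21
  Event 9 (return 8): 21 + 8 = 29
  Event 10 (sale 18): sell min(18,29)=18. stock: 29 - 18 = 11. total_sold = 57
  Event 11 (sale 9): sell min(9,11)=9. stock: 11 - 9 = 2. total_sold = 66
  Event 12 (sale 12): sell min(12,2)=2. stock: 2 - 2 = 0. total_sold = 68
  Event 13 (sale 25): sell min(25,0)=0. stock: 0 - 0 = 0. total_sold = 68
  Event 14 (return 7): 0 + 7 = 7
Final: stock = 7, total_sold = 68

Checking against threshold 9:
  After event 1: stock=16 > 9
  After event 2: stock=12 > 9
  After event 3: stock=3 <= 9 -> ALERT
  After event 4: stock=0 <= 9 -> ALERT
  After event 5: stock=0 <= 9 -> ALERT
  After event 6: stock=38 > 9
  After event 7: stock=18 > 9
  After event 8: stock=21 > 9
  After event 9: stock=29 > 9
  After event 10: stock=11 > 9
  After event 11: stock=2 <= 9 -> ALERT
  After event 12: stock=0 <= 9 -> ALERT
  After event 13: stock=0 <= 9 -> ALERT
  After event 14: stock=7 <= 9 -> ALERT
Alert events: [3, 4, 5, 11, 12, 13, 14]. Count = 7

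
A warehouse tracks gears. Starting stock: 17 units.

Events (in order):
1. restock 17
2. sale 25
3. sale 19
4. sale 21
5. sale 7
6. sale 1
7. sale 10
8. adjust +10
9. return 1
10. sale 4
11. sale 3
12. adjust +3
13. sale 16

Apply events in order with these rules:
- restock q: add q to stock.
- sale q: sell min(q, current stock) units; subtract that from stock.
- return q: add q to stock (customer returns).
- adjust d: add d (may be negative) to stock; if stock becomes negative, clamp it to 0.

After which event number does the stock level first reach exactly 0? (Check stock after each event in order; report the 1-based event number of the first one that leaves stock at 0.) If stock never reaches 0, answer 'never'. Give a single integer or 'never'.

Processing events:
Start: stock = 17
  Event 1 (restock 17): 17 + 17 = 34
  Event 2 (sale 25): sell min(25,34)=25. stock: 34 - 25 = 9. total_sold = 25
  Event 3 (sale 19): sell min(19,9)=9. stock: 9 - 9 = 0. total_sold = 34
  Event 4 (sale 21): sell min(21,0)=0. stock: 0 - 0 = 0. total_sold = 34
  Event 5 (sale 7): sell min(7,0)=0. stock: 0 - 0 = 0. total_sold = 34
  Event 6 (sale 1): sell min(1,0)=0. stock: 0 - 0 = 0. total_sold = 34
  Event 7 (sale 10): sell min(10,0)=0. stock: 0 - 0 = 0. total_sold = 34
  Event 8 (adjust +10): 0 + 10 = 10
  Event 9 (return 1): 10 + 1 = 11
  Event 10 (sale 4): sell min(4,11)=4. stock: 11 - 4 = 7. total_sold = 38
  Event 11 (sale 3): sell min(3,7)=3. stock: 7 - 3 = 4. total_sold = 41
  Event 12 (adjust +3): 4 + 3 = 7
  Event 13 (sale 16): sell min(16,7)=7. stock: 7 - 7 = 0. total_sold = 48
Final: stock = 0, total_sold = 48

First zero at event 3.

Answer: 3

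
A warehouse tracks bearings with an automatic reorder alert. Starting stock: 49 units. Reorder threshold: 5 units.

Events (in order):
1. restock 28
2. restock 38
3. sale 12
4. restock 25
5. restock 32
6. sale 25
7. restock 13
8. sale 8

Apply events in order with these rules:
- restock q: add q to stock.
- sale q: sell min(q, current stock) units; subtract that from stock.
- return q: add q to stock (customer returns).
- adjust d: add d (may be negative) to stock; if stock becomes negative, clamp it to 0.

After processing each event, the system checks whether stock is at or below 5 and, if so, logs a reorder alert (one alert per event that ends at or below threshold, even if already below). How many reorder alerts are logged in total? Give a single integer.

Processing events:
Start: stock = 49
  Event 1 (restock 28): 49 + 28 = 77
  Event 2 (restock 38): 77 + 38 = 115
  Event 3 (sale 12): sell min(12,115)=12. stock: 115 - 12 = 103. total_sold = 12
  Event 4 (restock 25): 103 + 25 = 128
  Event 5 (restock 32): 128 + 32 = 160
  Event 6 (sale 25): sell min(25,160)=25. stock: 160 - 25 = 135. total_sold = 37
  Event 7 (restock 13): 135 + 13 = 148
  Event 8 (sale 8): sell min(8,148)=8. stock: 148 - 8 = 140. total_sold = 45
Final: stock = 140, total_sold = 45

Checking against threshold 5:
  After event 1: stock=77 > 5
  After event 2: stock=115 > 5
  After event 3: stock=103 > 5
  After event 4: stock=128 > 5
  After event 5: stock=160 > 5
  After event 6: stock=135 > 5
  After event 7: stock=148 > 5
  After event 8: stock=140 > 5
Alert events: []. Count = 0

Answer: 0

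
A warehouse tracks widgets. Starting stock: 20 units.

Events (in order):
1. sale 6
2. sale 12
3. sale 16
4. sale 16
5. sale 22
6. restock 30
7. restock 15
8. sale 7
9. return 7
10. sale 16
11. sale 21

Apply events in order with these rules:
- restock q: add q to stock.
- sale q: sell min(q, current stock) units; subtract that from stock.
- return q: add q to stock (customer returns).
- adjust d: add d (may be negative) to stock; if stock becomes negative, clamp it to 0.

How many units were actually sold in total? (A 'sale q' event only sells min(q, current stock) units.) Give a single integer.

Answer: 64

Derivation:
Processing events:
Start: stock = 20
  Event 1 (sale 6): sell min(6,20)=6. stock: 20 - 6 = 14. total_sold = 6
  Event 2 (sale 12): sell min(12,14)=12. stock: 14 - 12 = 2. total_sold = 18
  Event 3 (sale 16): sell min(16,2)=2. stock: 2 - 2 = 0. total_sold = 20
  Event 4 (sale 16): sell min(16,0)=0. stock: 0 - 0 = 0. total_sold = 20
  Event 5 (sale 22): sell min(22,0)=0. stock: 0 - 0 = 0. total_sold = 20
  Event 6 (restock 30): 0 + 30 = 30
  Event 7 (restock 15): 30 + 15 = 45
  Event 8 (sale 7): sell min(7,45)=7. stock: 45 - 7 = 38. total_sold = 27
  Event 9 (return 7): 38 + 7 = 45
  Event 10 (sale 16): sell min(16,45)=16. stock: 45 - 16 = 29. total_sold = 43
  Event 11 (sale 21): sell min(21,29)=21. stock: 29 - 21 = 8. total_sold = 64
Final: stock = 8, total_sold = 64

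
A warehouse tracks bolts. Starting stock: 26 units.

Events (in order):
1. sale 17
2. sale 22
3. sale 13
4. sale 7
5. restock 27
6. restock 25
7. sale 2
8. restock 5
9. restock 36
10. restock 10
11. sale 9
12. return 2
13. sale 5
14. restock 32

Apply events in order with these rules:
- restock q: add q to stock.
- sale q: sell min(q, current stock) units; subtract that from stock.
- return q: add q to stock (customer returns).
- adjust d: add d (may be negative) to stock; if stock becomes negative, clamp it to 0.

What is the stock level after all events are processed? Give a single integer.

Processing events:
Start: stock = 26
  Event 1 (sale 17): sell min(17,26)=17. stock: 26 - 17 = 9. total_sold = 17
  Event 2 (sale 22): sell min(22,9)=9. stock: 9 - 9 = 0. total_sold = 26
  Event 3 (sale 13): sell min(13,0)=0. stock: 0 - 0 = 0. total_sold = 26
  Event 4 (sale 7): sell min(7,0)=0. stock: 0 - 0 = 0. total_sold = 26
  Event 5 (restock 27): 0 + 27 = 27
  Event 6 (restock 25): 27 + 25 = 52
  Event 7 (sale 2): sell min(2,52)=2. stock: 52 - 2 = 50. total_sold = 28
  Event 8 (restock 5): 50 + 5 = 55
  Event 9 (restock 36): 55 + 36 = 91
  Event 10 (restock 10): 91 + 10 = 101
  Event 11 (sale 9): sell min(9,101)=9. stock: 101 - 9 = 92. total_sold = 37
  Event 12 (return 2): 92 + 2 = 94
  Event 13 (sale 5): sell min(5,94)=5. stock: 94 - 5 = 89. total_sold = 42
  Event 14 (restock 32): 89 + 32 = 121
Final: stock = 121, total_sold = 42

Answer: 121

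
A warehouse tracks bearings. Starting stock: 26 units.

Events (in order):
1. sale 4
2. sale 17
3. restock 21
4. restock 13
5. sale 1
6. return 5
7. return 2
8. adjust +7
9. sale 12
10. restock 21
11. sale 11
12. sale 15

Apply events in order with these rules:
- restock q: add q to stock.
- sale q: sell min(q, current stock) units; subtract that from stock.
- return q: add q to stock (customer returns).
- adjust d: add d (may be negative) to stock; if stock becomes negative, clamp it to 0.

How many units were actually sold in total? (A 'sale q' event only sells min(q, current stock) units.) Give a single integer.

Answer: 60

Derivation:
Processing events:
Start: stock = 26
  Event 1 (sale 4): sell min(4,26)=4. stock: 26 - 4 = 22. total_sold = 4
  Event 2 (sale 17): sell min(17,22)=17. stock: 22 - 17 = 5. total_sold = 21
  Event 3 (restock 21): 5 + 21 = 26
  Event 4 (restock 13): 26 + 13 = 39
  Event 5 (sale 1): sell min(1,39)=1. stock: 39 - 1 = 38. total_sold = 22
  Event 6 (return 5): 38 + 5 = 43
  Event 7 (return 2): 43 + 2 = 45
  Event 8 (adjust +7): 45 + 7 = 52
  Event 9 (sale 12): sell min(12,52)=12. stock: 52 - 12 = 40. total_sold = 34
  Event 10 (restock 21): 40 + 21 = 61
  Event 11 (sale 11): sell min(11,61)=11. stock: 61 - 11 = 50. total_sold = 45
  Event 12 (sale 15): sell min(15,50)=15. stock: 50 - 15 = 35. total_sold = 60
Final: stock = 35, total_sold = 60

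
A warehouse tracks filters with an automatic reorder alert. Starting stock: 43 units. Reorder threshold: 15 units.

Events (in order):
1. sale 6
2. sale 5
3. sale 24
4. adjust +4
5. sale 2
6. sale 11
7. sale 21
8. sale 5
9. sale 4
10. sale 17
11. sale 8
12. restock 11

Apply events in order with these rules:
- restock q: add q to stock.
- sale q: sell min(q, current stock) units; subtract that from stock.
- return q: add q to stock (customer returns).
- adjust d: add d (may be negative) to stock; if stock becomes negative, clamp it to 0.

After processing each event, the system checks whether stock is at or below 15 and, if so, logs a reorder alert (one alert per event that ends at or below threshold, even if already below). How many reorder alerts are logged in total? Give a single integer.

Answer: 10

Derivation:
Processing events:
Start: stock = 43
  Event 1 (sale 6): sell min(6,43)=6. stock: 43 - 6 = 37. total_sold = 6
  Event 2 (sale 5): sell min(5,37)=5. stock: 37 - 5 = 32. total_sold = 11
  Event 3 (sale 24): sell min(24,32)=24. stock: 32 - 24 = 8. total_sold = 35
  Event 4 (adjust +4): 8 + 4 = 12
  Event 5 (sale 2): sell min(2,12)=2. stock: 12 - 2 = 10. total_sold = 37
  Event 6 (sale 11): sell min(11,10)=10. stock: 10 - 10 = 0. total_sold = 47
  Event 7 (sale 21): sell min(21,0)=0. stock: 0 - 0 = 0. total_sold = 47
  Event 8 (sale 5): sell min(5,0)=0. stock: 0 - 0 = 0. total_sold = 47
  Event 9 (sale 4): sell min(4,0)=0. stock: 0 - 0 = 0. total_sold = 47
  Event 10 (sale 17): sell min(17,0)=0. stock: 0 - 0 = 0. total_sold = 47
  Event 11 (sale 8): sell min(8,0)=0. stock: 0 - 0 = 0. total_sold = 47
  Event 12 (restock 11): 0 + 11 = 11
Final: stock = 11, total_sold = 47

Checking against threshold 15:
  After event 1: stock=37 > 15
  After event 2: stock=32 > 15
  After event 3: stock=8 <= 15 -> ALERT
  After event 4: stock=12 <= 15 -> ALERT
  After event 5: stock=10 <= 15 -> ALERT
  After event 6: stock=0 <= 15 -> ALERT
  After event 7: stock=0 <= 15 -> ALERT
  After event 8: stock=0 <= 15 -> ALERT
  After event 9: stock=0 <= 15 -> ALERT
  After event 10: stock=0 <= 15 -> ALERT
  After event 11: stock=0 <= 15 -> ALERT
  After event 12: stock=11 <= 15 -> ALERT
Alert events: [3, 4, 5, 6, 7, 8, 9, 10, 11, 12]. Count = 10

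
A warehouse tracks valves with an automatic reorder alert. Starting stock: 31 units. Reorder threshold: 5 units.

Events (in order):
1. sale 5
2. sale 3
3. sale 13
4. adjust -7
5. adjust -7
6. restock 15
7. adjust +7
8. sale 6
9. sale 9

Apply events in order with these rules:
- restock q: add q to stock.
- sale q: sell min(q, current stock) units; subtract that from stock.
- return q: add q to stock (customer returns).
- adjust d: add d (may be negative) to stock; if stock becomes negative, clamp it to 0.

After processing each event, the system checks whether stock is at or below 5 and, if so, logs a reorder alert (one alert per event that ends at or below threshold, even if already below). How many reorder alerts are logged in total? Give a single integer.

Answer: 2

Derivation:
Processing events:
Start: stock = 31
  Event 1 (sale 5): sell min(5,31)=5. stock: 31 - 5 = 26. total_sold = 5
  Event 2 (sale 3): sell min(3,26)=3. stock: 26 - 3 = 23. total_sold = 8
  Event 3 (sale 13): sell min(13,23)=13. stock: 23 - 13 = 10. total_sold = 21
  Event 4 (adjust -7): 10 + -7 = 3
  Event 5 (adjust -7): 3 + -7 = 0 (clamped to 0)
  Event 6 (restock 15): 0 + 15 = 15
  Event 7 (adjust +7): 15 + 7 = 22
  Event 8 (sale 6): sell min(6,22)=6. stock: 22 - 6 = 16. total_sold = 27
  Event 9 (sale 9): sell min(9,16)=9. stock: 16 - 9 = 7. total_sold = 36
Final: stock = 7, total_sold = 36

Checking against threshold 5:
  After event 1: stock=26 > 5
  After event 2: stock=23 > 5
  After event 3: stock=10 > 5
  After event 4: stock=3 <= 5 -> ALERT
  After event 5: stock=0 <= 5 -> ALERT
  After event 6: stock=15 > 5
  After event 7: stock=22 > 5
  After event 8: stock=16 > 5
  After event 9: stock=7 > 5
Alert events: [4, 5]. Count = 2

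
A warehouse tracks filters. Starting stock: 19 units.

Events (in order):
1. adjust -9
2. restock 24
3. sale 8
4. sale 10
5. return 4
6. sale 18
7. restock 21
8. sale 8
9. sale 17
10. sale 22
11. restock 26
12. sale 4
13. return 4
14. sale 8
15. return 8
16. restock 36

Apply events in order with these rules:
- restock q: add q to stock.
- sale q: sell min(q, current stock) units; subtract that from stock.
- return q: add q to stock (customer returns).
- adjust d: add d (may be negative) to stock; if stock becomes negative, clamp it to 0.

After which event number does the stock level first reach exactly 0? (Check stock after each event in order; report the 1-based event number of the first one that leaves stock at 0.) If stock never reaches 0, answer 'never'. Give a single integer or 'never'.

Answer: 9

Derivation:
Processing events:
Start: stock = 19
  Event 1 (adjust -9): 19 + -9 = 10
  Event 2 (restock 24): 10 + 24 = 34
  Event 3 (sale 8): sell min(8,34)=8. stock: 34 - 8 = 26. total_sold = 8
  Event 4 (sale 10): sell min(10,26)=10. stock: 26 - 10 = 16. total_sold = 18
  Event 5 (return 4): 16 + 4 = 20
  Event 6 (sale 18): sell min(18,20)=18. stock: 20 - 18 = 2. total_sold = 36
  Event 7 (restock 21): 2 + 21 = 23
  Event 8 (sale 8): sell min(8,23)=8. stock: 23 - 8 = 15. total_sold = 44
  Event 9 (sale 17): sell min(17,15)=15. stock: 15 - 15 = 0. total_sold = 59
  Event 10 (sale 22): sell min(22,0)=0. stock: 0 - 0 = 0. total_sold = 59
  Event 11 (restock 26): 0 + 26 = 26
  Event 12 (sale 4): sell min(4,26)=4. stock: 26 - 4 = 22. total_sold = 63
  Event 13 (return 4): 22 + 4 = 26
  Event 14 (sale 8): sell min(8,26)=8. stock: 26 - 8 = 18. total_sold = 71
  Event 15 (return 8): 18 + 8 = 26
  Event 16 (restock 36): 26 + 36 = 62
Final: stock = 62, total_sold = 71

First zero at event 9.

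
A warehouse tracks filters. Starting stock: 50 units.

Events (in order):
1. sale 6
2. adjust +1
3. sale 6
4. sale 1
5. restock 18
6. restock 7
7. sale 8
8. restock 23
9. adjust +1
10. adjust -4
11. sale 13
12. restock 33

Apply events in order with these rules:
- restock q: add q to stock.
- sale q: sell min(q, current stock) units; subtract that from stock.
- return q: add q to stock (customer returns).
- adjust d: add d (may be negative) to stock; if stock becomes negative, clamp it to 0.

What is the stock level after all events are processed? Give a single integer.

Answer: 95

Derivation:
Processing events:
Start: stock = 50
  Event 1 (sale 6): sell min(6,50)=6. stock: 50 - 6 = 44. total_sold = 6
  Event 2 (adjust +1): 44 + 1 = 45
  Event 3 (sale 6): sell min(6,45)=6. stock: 45 - 6 = 39. total_sold = 12
  Event 4 (sale 1): sell min(1,39)=1. stock: 39 - 1 = 38. total_sold = 13
  Event 5 (restock 18): 38 + 18 = 56
  Event 6 (restock 7): 56 + 7 = 63
  Event 7 (sale 8): sell min(8,63)=8. stock: 63 - 8 = 55. total_sold = 21
  Event 8 (restock 23): 55 + 23 = 78
  Event 9 (adjust +1): 78 + 1 = 79
  Event 10 (adjust -4): 79 + -4 = 75
  Event 11 (sale 13): sell min(13,75)=13. stock: 75 - 13 = 62. total_sold = 34
  Event 12 (restock 33): 62 + 33 = 95
Final: stock = 95, total_sold = 34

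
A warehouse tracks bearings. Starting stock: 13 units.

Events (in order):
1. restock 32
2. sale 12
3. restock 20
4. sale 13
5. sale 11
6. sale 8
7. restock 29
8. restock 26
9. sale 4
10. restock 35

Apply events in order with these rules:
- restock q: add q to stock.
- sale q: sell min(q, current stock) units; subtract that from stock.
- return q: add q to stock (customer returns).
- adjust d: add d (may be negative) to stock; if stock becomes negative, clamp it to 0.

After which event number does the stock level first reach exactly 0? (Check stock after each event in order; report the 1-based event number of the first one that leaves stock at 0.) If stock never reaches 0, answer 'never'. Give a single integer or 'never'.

Processing events:
Start: stock = 13
  Event 1 (restock 32): 13 + 32 = 45
  Event 2 (sale 12): sell min(12,45)=12. stock: 45 - 12 = 33. total_sold = 12
  Event 3 (restock 20): 33 + 20 = 53
  Event 4 (sale 13): sell min(13,53)=13. stock: 53 - 13 = 40. total_sold = 25
  Event 5 (sale 11): sell min(11,40)=11. stock: 40 - 11 = 29. total_sold = 36
  Event 6 (sale 8): sell min(8,29)=8. stock: 29 - 8 = 21. total_sold = 44
  Event 7 (restock 29): 21 + 29 = 50
  Event 8 (restock 26): 50 + 26 = 76
  Event 9 (sale 4): sell min(4,76)=4. stock: 76 - 4 = 72. total_sold = 48
  Event 10 (restock 35): 72 + 35 = 107
Final: stock = 107, total_sold = 48

Stock never reaches 0.

Answer: never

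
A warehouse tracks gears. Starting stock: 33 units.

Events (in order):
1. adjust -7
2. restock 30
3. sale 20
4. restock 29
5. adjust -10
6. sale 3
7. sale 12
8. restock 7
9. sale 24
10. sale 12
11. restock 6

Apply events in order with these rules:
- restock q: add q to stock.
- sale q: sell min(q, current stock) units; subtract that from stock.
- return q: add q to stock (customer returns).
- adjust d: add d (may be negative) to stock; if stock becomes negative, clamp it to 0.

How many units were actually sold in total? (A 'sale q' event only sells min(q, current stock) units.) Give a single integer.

Processing events:
Start: stock = 33
  Event 1 (adjust -7): 33 + -7 = 26
  Event 2 (restock 30): 26 + 30 = 56
  Event 3 (sale 20): sell min(20,56)=20. stock: 56 - 20 = 36. total_sold = 20
  Event 4 (restock 29): 36 + 29 = 65
  Event 5 (adjust -10): 65 + -10 = 55
  Event 6 (sale 3): sell min(3,55)=3. stock: 55 - 3 = 52. total_sold = 23
  Event 7 (sale 12): sell min(12,52)=12. stock: 52 - 12 = 40. total_sold = 35
  Event 8 (restock 7): 40 + 7 = 47
  Event 9 (sale 24): sell min(24,47)=24. stock: 47 - 24 = 23. total_sold = 59
  Event 10 (sale 12): sell min(12,23)=12. stock: 23 - 12 = 11. total_sold = 71
  Event 11 (restock 6): 11 + 6 = 17
Final: stock = 17, total_sold = 71

Answer: 71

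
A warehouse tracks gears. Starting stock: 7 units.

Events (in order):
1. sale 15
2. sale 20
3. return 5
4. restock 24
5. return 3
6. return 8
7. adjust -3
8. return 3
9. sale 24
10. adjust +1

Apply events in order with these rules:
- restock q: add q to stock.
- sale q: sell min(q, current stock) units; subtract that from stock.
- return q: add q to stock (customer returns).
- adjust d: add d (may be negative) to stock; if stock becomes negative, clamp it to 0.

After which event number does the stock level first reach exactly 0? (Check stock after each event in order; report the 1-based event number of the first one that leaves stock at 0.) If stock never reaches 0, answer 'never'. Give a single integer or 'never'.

Processing events:
Start: stock = 7
  Event 1 (sale 15): sell min(15,7)=7. stock: 7 - 7 = 0. total_sold = 7
  Event 2 (sale 20): sell min(20,0)=0. stock: 0 - 0 = 0. total_sold = 7
  Event 3 (return 5): 0 + 5 = 5
  Event 4 (restock 24): 5 + 24 = 29
  Event 5 (return 3): 29 + 3 = 32
  Event 6 (return 8): 32 + 8 = 40
  Event 7 (adjust -3): 40 + -3 = 37
  Event 8 (return 3): 37 + 3 = 40
  Event 9 (sale 24): sell min(24,40)=24. stock: 40 - 24 = 16. total_sold = 31
  Event 10 (adjust +1): 16 + 1 = 17
Final: stock = 17, total_sold = 31

First zero at event 1.

Answer: 1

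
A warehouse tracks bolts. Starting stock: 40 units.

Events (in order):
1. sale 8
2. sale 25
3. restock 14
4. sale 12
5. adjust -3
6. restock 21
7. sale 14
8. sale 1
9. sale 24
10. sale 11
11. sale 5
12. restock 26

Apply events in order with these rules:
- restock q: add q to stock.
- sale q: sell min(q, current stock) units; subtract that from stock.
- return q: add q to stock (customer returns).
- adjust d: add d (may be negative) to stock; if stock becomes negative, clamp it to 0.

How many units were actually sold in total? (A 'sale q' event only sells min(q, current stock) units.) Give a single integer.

Processing events:
Start: stock = 40
  Event 1 (sale 8): sell min(8,40)=8. stock: 40 - 8 = 32. total_sold = 8
  Event 2 (sale 25): sell min(25,32)=25. stock: 32 - 25 = 7. total_sold = 33
  Event 3 (restock 14): 7 + 14 = 21
  Event 4 (sale 12): sell min(12,21)=12. stock: 21 - 12 = 9. total_sold = 45
  Event 5 (adjust -3): 9 + -3 = 6
  Event 6 (restock 21): 6 + 21 = 27
  Event 7 (sale 14): sell min(14,27)=14. stock: 27 - 14 = 13. total_sold = 59
  Event 8 (sale 1): sell min(1,13)=1. stock: 13 - 1 = 12. total_sold = 60
  Event 9 (sale 24): sell min(24,12)=12. stock: 12 - 12 = 0. total_sold = 72
  Event 10 (sale 11): sell min(11,0)=0. stock: 0 - 0 = 0. total_sold = 72
  Event 11 (sale 5): sell min(5,0)=0. stock: 0 - 0 = 0. total_sold = 72
  Event 12 (restock 26): 0 + 26 = 26
Final: stock = 26, total_sold = 72

Answer: 72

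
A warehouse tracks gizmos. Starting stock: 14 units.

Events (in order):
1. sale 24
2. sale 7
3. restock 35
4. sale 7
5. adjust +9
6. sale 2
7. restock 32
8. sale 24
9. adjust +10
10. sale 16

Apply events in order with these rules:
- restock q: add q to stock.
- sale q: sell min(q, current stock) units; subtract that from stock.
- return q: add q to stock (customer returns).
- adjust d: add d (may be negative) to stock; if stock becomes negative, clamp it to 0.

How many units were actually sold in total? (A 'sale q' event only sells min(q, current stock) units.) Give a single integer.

Answer: 63

Derivation:
Processing events:
Start: stock = 14
  Event 1 (sale 24): sell min(24,14)=14. stock: 14 - 14 = 0. total_sold = 14
  Event 2 (sale 7): sell min(7,0)=0. stock: 0 - 0 = 0. total_sold = 14
  Event 3 (restock 35): 0 + 35 = 35
  Event 4 (sale 7): sell min(7,35)=7. stock: 35 - 7 = 28. total_sold = 21
  Event 5 (adjust +9): 28 + 9 = 37
  Event 6 (sale 2): sell min(2,37)=2. stock: 37 - 2 = 35. total_sold = 23
  Event 7 (restock 32): 35 + 32 = 67
  Event 8 (sale 24): sell min(24,67)=24. stock: 67 - 24 = 43. total_sold = 47
  Event 9 (adjust +10): 43 + 10 = 53
  Event 10 (sale 16): sell min(16,53)=16. stock: 53 - 16 = 37. total_sold = 63
Final: stock = 37, total_sold = 63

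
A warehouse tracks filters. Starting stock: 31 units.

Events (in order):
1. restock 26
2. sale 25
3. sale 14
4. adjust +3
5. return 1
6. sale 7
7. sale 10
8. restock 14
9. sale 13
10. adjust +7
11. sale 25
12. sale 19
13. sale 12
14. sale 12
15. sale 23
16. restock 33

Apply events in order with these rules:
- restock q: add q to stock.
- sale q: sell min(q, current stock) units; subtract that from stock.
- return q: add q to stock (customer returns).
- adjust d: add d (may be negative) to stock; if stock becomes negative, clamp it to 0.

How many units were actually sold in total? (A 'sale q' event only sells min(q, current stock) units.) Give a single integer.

Processing events:
Start: stock = 31
  Event 1 (restock 26): 31 + 26 = 57
  Event 2 (sale 25): sell min(25,57)=25. stock: 57 - 25 = 32. total_sold = 25
  Event 3 (sale 14): sell min(14,32)=14. stock: 32 - 14 = 18. total_sold = 39
  Event 4 (adjust +3): 18 + 3 = 21
  Event 5 (return 1): 21 + 1 = 22
  Event 6 (sale 7): sell min(7,22)=7. stock: 22 - 7 = 15. total_sold = 46
  Event 7 (sale 10): sell min(10,15)=10. stock: 15 - 10 = 5. total_sold = 56
  Event 8 (restock 14): 5 + 14 = 19
  Event 9 (sale 13): sell min(13,19)=13. stock: 19 - 13 = 6. total_sold = 69
  Event 10 (adjust +7): 6 + 7 = 13
  Event 11 (sale 25): sell min(25,13)=13. stock: 13 - 13 = 0. total_sold = 82
  Event 12 (sale 19): sell min(19,0)=0. stock: 0 - 0 = 0. total_sold = 82
  Event 13 (sale 12): sell min(12,0)=0. stock: 0 - 0 = 0. total_sold = 82
  Event 14 (sale 12): sell min(12,0)=0. stock: 0 - 0 = 0. total_sold = 82
  Event 15 (sale 23): sell min(23,0)=0. stock: 0 - 0 = 0. total_sold = 82
  Event 16 (restock 33): 0 + 33 = 33
Final: stock = 33, total_sold = 82

Answer: 82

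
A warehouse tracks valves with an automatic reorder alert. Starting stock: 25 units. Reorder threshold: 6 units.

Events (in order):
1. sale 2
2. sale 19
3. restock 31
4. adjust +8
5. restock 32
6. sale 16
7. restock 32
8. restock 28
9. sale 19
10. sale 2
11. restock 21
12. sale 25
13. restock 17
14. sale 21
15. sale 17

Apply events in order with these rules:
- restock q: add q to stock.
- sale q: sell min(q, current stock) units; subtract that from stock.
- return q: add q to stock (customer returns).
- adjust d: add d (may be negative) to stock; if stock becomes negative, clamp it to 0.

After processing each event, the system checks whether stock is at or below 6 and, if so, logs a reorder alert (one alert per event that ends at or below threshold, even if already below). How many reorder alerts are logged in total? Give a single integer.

Answer: 1

Derivation:
Processing events:
Start: stock = 25
  Event 1 (sale 2): sell min(2,25)=2. stock: 25 - 2 = 23. total_sold = 2
  Event 2 (sale 19): sell min(19,23)=19. stock: 23 - 19 = 4. total_sold = 21
  Event 3 (restock 31): 4 + 31 = 35
  Event 4 (adjust +8): 35 + 8 = 43
  Event 5 (restock 32): 43 + 32 = 75
  Event 6 (sale 16): sell min(16,75)=16. stock: 75 - 16 = 59. total_sold = 37
  Event 7 (restock 32): 59 + 32 = 91
  Event 8 (restock 28): 91 + 28 = 119
  Event 9 (sale 19): sell min(19,119)=19. stock: 119 - 19 = 100. total_sold = 56
  Event 10 (sale 2): sell min(2,100)=2. stock: 100 - 2 = 98. total_sold = 58
  Event 11 (restock 21): 98 + 21 = 119
  Event 12 (sale 25): sell min(25,119)=25. stock: 119 - 25 = 94. total_sold = 83
  Event 13 (restock 17): 94 + 17 = 111
  Event 14 (sale 21): sell min(21,111)=21. stock: 111 - 21 = 90. total_sold = 104
  Event 15 (sale 17): sell min(17,90)=17. stock: 90 - 17 = 73. total_sold = 121
Final: stock = 73, total_sold = 121

Checking against threshold 6:
  After event 1: stock=23 > 6
  After event 2: stock=4 <= 6 -> ALERT
  After event 3: stock=35 > 6
  After event 4: stock=43 > 6
  After event 5: stock=75 > 6
  After event 6: stock=59 > 6
  After event 7: stock=91 > 6
  After event 8: stock=119 > 6
  After event 9: stock=100 > 6
  After event 10: stock=98 > 6
  After event 11: stock=119 > 6
  After event 12: stock=94 > 6
  After event 13: stock=111 > 6
  After event 14: stock=90 > 6
  After event 15: stock=73 > 6
Alert events: [2]. Count = 1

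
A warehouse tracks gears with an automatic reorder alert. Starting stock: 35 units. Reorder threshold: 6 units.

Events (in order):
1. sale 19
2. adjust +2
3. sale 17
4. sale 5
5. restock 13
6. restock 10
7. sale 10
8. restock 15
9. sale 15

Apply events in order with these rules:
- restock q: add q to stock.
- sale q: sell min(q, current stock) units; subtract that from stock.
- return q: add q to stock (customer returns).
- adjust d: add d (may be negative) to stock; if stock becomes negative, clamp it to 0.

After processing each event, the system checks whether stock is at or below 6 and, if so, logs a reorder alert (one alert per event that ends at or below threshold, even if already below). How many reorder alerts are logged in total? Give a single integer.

Answer: 2

Derivation:
Processing events:
Start: stock = 35
  Event 1 (sale 19): sell min(19,35)=19. stock: 35 - 19 = 16. total_sold = 19
  Event 2 (adjust +2): 16 + 2 = 18
  Event 3 (sale 17): sell min(17,18)=17. stock: 18 - 17 = 1. total_sold = 36
  Event 4 (sale 5): sell min(5,1)=1. stock: 1 - 1 = 0. total_sold = 37
  Event 5 (restock 13): 0 + 13 = 13
  Event 6 (restock 10): 13 + 10 = 23
  Event 7 (sale 10): sell min(10,23)=10. stock: 23 - 10 = 13. total_sold = 47
  Event 8 (restock 15): 13 + 15 = 28
  Event 9 (sale 15): sell min(15,28)=15. stock: 28 - 15 = 13. total_sold = 62
Final: stock = 13, total_sold = 62

Checking against threshold 6:
  After event 1: stock=16 > 6
  After event 2: stock=18 > 6
  After event 3: stock=1 <= 6 -> ALERT
  After event 4: stock=0 <= 6 -> ALERT
  After event 5: stock=13 > 6
  After event 6: stock=23 > 6
  After event 7: stock=13 > 6
  After event 8: stock=28 > 6
  After event 9: stock=13 > 6
Alert events: [3, 4]. Count = 2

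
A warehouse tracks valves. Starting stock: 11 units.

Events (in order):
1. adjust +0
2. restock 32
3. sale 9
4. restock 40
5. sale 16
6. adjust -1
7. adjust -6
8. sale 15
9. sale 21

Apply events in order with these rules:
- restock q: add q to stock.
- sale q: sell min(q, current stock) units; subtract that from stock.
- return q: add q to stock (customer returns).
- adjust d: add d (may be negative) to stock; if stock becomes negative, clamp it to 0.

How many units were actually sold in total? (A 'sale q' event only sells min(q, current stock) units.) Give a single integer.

Processing events:
Start: stock = 11
  Event 1 (adjust +0): 11 + 0 = 11
  Event 2 (restock 32): 11 + 32 = 43
  Event 3 (sale 9): sell min(9,43)=9. stock: 43 - 9 = 34. total_sold = 9
  Event 4 (restock 40): 34 + 40 = 74
  Event 5 (sale 16): sell min(16,74)=16. stock: 74 - 16 = 58. total_sold = 25
  Event 6 (adjust -1): 58 + -1 = 57
  Event 7 (adjust -6): 57 + -6 = 51
  Event 8 (sale 15): sell min(15,51)=15. stock: 51 - 15 = 36. total_sold = 40
  Event 9 (sale 21): sell min(21,36)=21. stock: 36 - 21 = 15. total_sold = 61
Final: stock = 15, total_sold = 61

Answer: 61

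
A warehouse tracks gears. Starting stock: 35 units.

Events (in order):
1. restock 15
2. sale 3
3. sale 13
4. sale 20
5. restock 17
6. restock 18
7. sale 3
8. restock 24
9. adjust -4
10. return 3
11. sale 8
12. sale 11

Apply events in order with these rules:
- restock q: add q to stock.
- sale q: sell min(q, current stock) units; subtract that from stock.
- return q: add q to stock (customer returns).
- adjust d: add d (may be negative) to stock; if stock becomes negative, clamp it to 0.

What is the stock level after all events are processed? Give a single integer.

Processing events:
Start: stock = 35
  Event 1 (restock 15): 35 + 15 = 50
  Event 2 (sale 3): sell min(3,50)=3. stock: 50 - 3 = 47. total_sold = 3
  Event 3 (sale 13): sell min(13,47)=13. stock: 47 - 13 = 34. total_sold = 16
  Event 4 (sale 20): sell min(20,34)=20. stock: 34 - 20 = 14. total_sold = 36
  Event 5 (restock 17): 14 + 17 = 31
  Event 6 (restock 18): 31 + 18 = 49
  Event 7 (sale 3): sell min(3,49)=3. stock: 49 - 3 = 46. total_sold = 39
  Event 8 (restock 24): 46 + 24 = 70
  Event 9 (adjust -4): 70 + -4 = 66
  Event 10 (return 3): 66 + 3 = 69
  Event 11 (sale 8): sell min(8,69)=8. stock: 69 - 8 = 61. total_sold = 47
  Event 12 (sale 11): sell min(11,61)=11. stock: 61 - 11 = 50. total_sold = 58
Final: stock = 50, total_sold = 58

Answer: 50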